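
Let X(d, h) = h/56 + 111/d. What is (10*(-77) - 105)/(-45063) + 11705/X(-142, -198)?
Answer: -349529256965/128925243 ≈ -2711.1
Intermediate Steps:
X(d, h) = 111/d + h/56 (X(d, h) = h*(1/56) + 111/d = h/56 + 111/d = 111/d + h/56)
(10*(-77) - 105)/(-45063) + 11705/X(-142, -198) = (10*(-77) - 105)/(-45063) + 11705/(111/(-142) + (1/56)*(-198)) = (-770 - 105)*(-1/45063) + 11705/(111*(-1/142) - 99/28) = -875*(-1/45063) + 11705/(-111/142 - 99/28) = 875/45063 + 11705/(-8583/1988) = 875/45063 + 11705*(-1988/8583) = 875/45063 - 23269540/8583 = -349529256965/128925243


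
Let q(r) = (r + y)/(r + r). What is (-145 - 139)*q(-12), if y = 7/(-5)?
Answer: -4757/30 ≈ -158.57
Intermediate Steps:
y = -7/5 (y = 7*(-1/5) = -7/5 ≈ -1.4000)
q(r) = (-7/5 + r)/(2*r) (q(r) = (r - 7/5)/(r + r) = (-7/5 + r)/((2*r)) = (-7/5 + r)*(1/(2*r)) = (-7/5 + r)/(2*r))
(-145 - 139)*q(-12) = (-145 - 139)*((1/10)*(-7 + 5*(-12))/(-12)) = -142*(-1)*(-7 - 60)/(5*12) = -142*(-1)*(-67)/(5*12) = -284*67/120 = -4757/30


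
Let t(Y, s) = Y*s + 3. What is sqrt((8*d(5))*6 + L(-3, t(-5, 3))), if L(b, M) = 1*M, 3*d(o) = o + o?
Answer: 2*sqrt(37) ≈ 12.166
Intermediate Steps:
d(o) = 2*o/3 (d(o) = (o + o)/3 = (2*o)/3 = 2*o/3)
t(Y, s) = 3 + Y*s
L(b, M) = M
sqrt((8*d(5))*6 + L(-3, t(-5, 3))) = sqrt((8*((2/3)*5))*6 + (3 - 5*3)) = sqrt((8*(10/3))*6 + (3 - 15)) = sqrt((80/3)*6 - 12) = sqrt(160 - 12) = sqrt(148) = 2*sqrt(37)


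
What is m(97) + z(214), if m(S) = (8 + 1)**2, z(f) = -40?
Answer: 41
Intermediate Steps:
m(S) = 81 (m(S) = 9**2 = 81)
m(97) + z(214) = 81 - 40 = 41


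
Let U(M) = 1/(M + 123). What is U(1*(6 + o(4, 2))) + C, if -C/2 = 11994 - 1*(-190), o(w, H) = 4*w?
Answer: -3533359/145 ≈ -24368.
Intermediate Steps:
C = -24368 (C = -2*(11994 - 1*(-190)) = -2*(11994 + 190) = -2*12184 = -24368)
U(M) = 1/(123 + M)
U(1*(6 + o(4, 2))) + C = 1/(123 + 1*(6 + 4*4)) - 24368 = 1/(123 + 1*(6 + 16)) - 24368 = 1/(123 + 1*22) - 24368 = 1/(123 + 22) - 24368 = 1/145 - 24368 = -3533359/145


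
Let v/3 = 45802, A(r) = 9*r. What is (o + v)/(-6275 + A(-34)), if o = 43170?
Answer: -180576/6581 ≈ -27.439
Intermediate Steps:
v = 137406 (v = 3*45802 = 137406)
(o + v)/(-6275 + A(-34)) = (43170 + 137406)/(-6275 + 9*(-34)) = 180576/(-6275 - 306) = 180576/(-6581) = 180576*(-1/6581) = -180576/6581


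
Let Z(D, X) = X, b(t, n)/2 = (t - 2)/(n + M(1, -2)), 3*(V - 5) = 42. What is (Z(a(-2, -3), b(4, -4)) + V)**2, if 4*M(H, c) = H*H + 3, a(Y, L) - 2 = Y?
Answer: 2809/9 ≈ 312.11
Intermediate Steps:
V = 19 (V = 5 + (1/3)*42 = 5 + 14 = 19)
a(Y, L) = 2 + Y
M(H, c) = 3/4 + H**2/4 (M(H, c) = (H*H + 3)/4 = (H**2 + 3)/4 = (3 + H**2)/4 = 3/4 + H**2/4)
b(t, n) = 2*(-2 + t)/(1 + n) (b(t, n) = 2*((t - 2)/(n + (3/4 + (1/4)*1**2))) = 2*((-2 + t)/(n + (3/4 + (1/4)*1))) = 2*((-2 + t)/(n + (3/4 + 1/4))) = 2*((-2 + t)/(n + 1)) = 2*((-2 + t)/(1 + n)) = 2*(-2 + t)/(1 + n))
(Z(a(-2, -3), b(4, -4)) + V)**2 = (2*(-2 + 4)/(1 - 4) + 19)**2 = (2*2/(-3) + 19)**2 = (2*(-1/3)*2 + 19)**2 = (-4/3 + 19)**2 = (53/3)**2 = 2809/9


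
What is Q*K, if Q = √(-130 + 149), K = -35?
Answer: -35*√19 ≈ -152.56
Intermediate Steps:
Q = √19 ≈ 4.3589
Q*K = √19*(-35) = -35*√19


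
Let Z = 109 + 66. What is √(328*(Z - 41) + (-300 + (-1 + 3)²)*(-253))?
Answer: 2*√29710 ≈ 344.73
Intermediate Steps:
Z = 175
√(328*(Z - 41) + (-300 + (-1 + 3)²)*(-253)) = √(328*(175 - 41) + (-300 + (-1 + 3)²)*(-253)) = √(328*134 + (-300 + 2²)*(-253)) = √(43952 + (-300 + 4)*(-253)) = √(43952 - 296*(-253)) = √(43952 + 74888) = √118840 = 2*√29710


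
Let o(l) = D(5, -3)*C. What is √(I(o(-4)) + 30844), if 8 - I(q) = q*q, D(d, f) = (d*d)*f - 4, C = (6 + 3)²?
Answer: 3*I*√4546261 ≈ 6396.6*I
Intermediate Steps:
C = 81 (C = 9² = 81)
D(d, f) = -4 + f*d² (D(d, f) = d²*f - 4 = f*d² - 4 = -4 + f*d²)
o(l) = -6399 (o(l) = (-4 - 3*5²)*81 = (-4 - 3*25)*81 = (-4 - 75)*81 = -79*81 = -6399)
I(q) = 8 - q² (I(q) = 8 - q*q = 8 - q²)
√(I(o(-4)) + 30844) = √((8 - 1*(-6399)²) + 30844) = √((8 - 1*40947201) + 30844) = √((8 - 40947201) + 30844) = √(-40947193 + 30844) = √(-40916349) = 3*I*√4546261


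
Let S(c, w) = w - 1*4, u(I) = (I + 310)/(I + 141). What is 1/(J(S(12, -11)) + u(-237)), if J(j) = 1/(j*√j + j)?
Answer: 480*(I - √15)/(-397*I + 365*√15) ≈ -1.3073 - 0.027593*I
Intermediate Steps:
u(I) = (310 + I)/(141 + I)
S(c, w) = -4 + w (S(c, w) = w - 4 = -4 + w)
J(j) = 1/(j + j^(3/2)) (J(j) = 1/(j^(3/2) + j) = 1/(j + j^(3/2)))
1/(J(S(12, -11)) + u(-237)) = 1/(1/((-4 - 11) + (-4 - 11)^(3/2)) + (310 - 237)/(141 - 237)) = 1/(1/(-15 + (-15)^(3/2)) + 73/(-96)) = 1/(1/(-15 - 15*I*√15) - 1/96*73) = 1/(1/(-15 - 15*I*√15) - 73/96) = 1/(-73/96 + 1/(-15 - 15*I*√15))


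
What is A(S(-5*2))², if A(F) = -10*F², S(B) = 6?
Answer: 129600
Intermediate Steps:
A(S(-5*2))² = (-10*6²)² = (-10*36)² = (-360)² = 129600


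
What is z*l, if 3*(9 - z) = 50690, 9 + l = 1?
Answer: 405304/3 ≈ 1.3510e+5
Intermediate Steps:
l = -8 (l = -9 + 1 = -8)
z = -50663/3 (z = 9 - ⅓*50690 = 9 - 50690/3 = -50663/3 ≈ -16888.)
z*l = -50663/3*(-8) = 405304/3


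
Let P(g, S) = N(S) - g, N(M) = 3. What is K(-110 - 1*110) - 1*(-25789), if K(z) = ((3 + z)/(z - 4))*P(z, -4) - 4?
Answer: 832033/32 ≈ 26001.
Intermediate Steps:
P(g, S) = 3 - g
K(z) = -4 + (3 + z)*(3 - z)/(-4 + z) (K(z) = ((3 + z)/(z - 4))*(3 - z) - 4 = ((3 + z)/(-4 + z))*(3 - z) - 4 = (3 + z)*(3 - z)/(-4 + z) - 4 = -4 + (3 + z)*(3 - z)/(-4 + z))
K(-110 - 1*110) - 1*(-25789) = (25 - (-110 - 1*110)² - 4*(-110 - 1*110))/(-4 + (-110 - 1*110)) - 1*(-25789) = (25 - (-110 - 110)² - 4*(-110 - 110))/(-4 + (-110 - 110)) + 25789 = (25 - 1*(-220)² - 4*(-220))/(-4 - 220) + 25789 = (25 - 1*48400 + 880)/(-224) + 25789 = -(25 - 48400 + 880)/224 + 25789 = -1/224*(-47495) + 25789 = 6785/32 + 25789 = 832033/32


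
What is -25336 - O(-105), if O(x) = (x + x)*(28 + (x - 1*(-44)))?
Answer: -32266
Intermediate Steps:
O(x) = 2*x*(72 + x) (O(x) = (2*x)*(28 + (x + 44)) = (2*x)*(28 + (44 + x)) = (2*x)*(72 + x) = 2*x*(72 + x))
-25336 - O(-105) = -25336 - 2*(-105)*(72 - 105) = -25336 - 2*(-105)*(-33) = -25336 - 1*6930 = -25336 - 6930 = -32266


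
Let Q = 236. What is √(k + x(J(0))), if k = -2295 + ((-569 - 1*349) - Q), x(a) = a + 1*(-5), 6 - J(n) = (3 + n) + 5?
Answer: 24*I*√6 ≈ 58.788*I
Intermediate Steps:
J(n) = -2 - n (J(n) = 6 - ((3 + n) + 5) = 6 - (8 + n) = 6 + (-8 - n) = -2 - n)
x(a) = -5 + a (x(a) = a - 5 = -5 + a)
k = -3449 (k = -2295 + ((-569 - 1*349) - 1*236) = -2295 + ((-569 - 349) - 236) = -2295 + (-918 - 236) = -2295 - 1154 = -3449)
√(k + x(J(0))) = √(-3449 + (-5 + (-2 - 1*0))) = √(-3449 + (-5 + (-2 + 0))) = √(-3449 + (-5 - 2)) = √(-3449 - 7) = √(-3456) = 24*I*√6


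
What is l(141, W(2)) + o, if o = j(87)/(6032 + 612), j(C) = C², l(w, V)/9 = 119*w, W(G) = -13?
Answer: 1003324653/6644 ≈ 1.5101e+5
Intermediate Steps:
l(w, V) = 1071*w (l(w, V) = 9*(119*w) = 1071*w)
o = 7569/6644 (o = 87²/(6032 + 612) = 7569/6644 ≈ 1.1392)
l(141, W(2)) + o = 1071*141 + 7569/6644 = 151011 + 7569/6644 = 1003324653/6644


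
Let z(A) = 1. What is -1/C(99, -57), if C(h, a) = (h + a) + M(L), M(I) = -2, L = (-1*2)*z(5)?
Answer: -1/40 ≈ -0.025000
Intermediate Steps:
L = -2 (L = -1*2*1 = -2*1 = -2)
C(h, a) = -2 + a + h (C(h, a) = (h + a) - 2 = (a + h) - 2 = -2 + a + h)
-1/C(99, -57) = -1/(-2 - 57 + 99) = -1/40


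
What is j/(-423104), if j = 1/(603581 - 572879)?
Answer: -1/12990139008 ≈ -7.6981e-11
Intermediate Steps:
j = 1/30702 ≈ 3.2571e-5
j/(-423104) = (1/30702)/(-423104) = (1/30702)*(-1/423104) = -1/12990139008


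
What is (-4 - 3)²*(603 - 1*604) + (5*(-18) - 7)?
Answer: -146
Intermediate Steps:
(-4 - 3)²*(603 - 1*604) + (5*(-18) - 7) = (-7)²*(603 - 604) + (-90 - 7) = 49*(-1) - 97 = -49 - 97 = -146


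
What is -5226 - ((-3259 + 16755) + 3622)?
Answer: -22344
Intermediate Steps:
-5226 - ((-3259 + 16755) + 3622) = -5226 - (13496 + 3622) = -5226 - 1*17118 = -5226 - 17118 = -22344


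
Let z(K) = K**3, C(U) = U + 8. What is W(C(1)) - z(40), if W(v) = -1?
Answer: -64001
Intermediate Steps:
C(U) = 8 + U
W(C(1)) - z(40) = -1 - 1*40**3 = -1 - 1*64000 = -1 - 64000 = -64001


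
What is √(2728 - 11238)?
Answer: I*√8510 ≈ 92.25*I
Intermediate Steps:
√(2728 - 11238) = √(-8510) = I*√8510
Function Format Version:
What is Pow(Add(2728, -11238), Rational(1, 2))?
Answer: Mul(I, Pow(8510, Rational(1, 2))) ≈ Mul(92.250, I)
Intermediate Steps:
Pow(Add(2728, -11238), Rational(1, 2)) = Pow(-8510, Rational(1, 2)) = Mul(I, Pow(8510, Rational(1, 2)))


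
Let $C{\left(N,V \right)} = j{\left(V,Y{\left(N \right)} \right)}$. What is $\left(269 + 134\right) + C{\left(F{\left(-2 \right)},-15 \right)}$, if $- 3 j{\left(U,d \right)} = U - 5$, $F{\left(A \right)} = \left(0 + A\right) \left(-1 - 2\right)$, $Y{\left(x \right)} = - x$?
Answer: $\frac{1229}{3} \approx 409.67$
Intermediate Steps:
$F{\left(A \right)} = - 3 A$ ($F{\left(A \right)} = A \left(-3\right) = - 3 A$)
$j{\left(U,d \right)} = \frac{5}{3} - \frac{U}{3}$ ($j{\left(U,d \right)} = - \frac{U - 5}{3} = - \frac{-5 + U}{3} = \frac{5}{3} - \frac{U}{3}$)
$C{\left(N,V \right)} = \frac{5}{3} - \frac{V}{3}$
$\left(269 + 134\right) + C{\left(F{\left(-2 \right)},-15 \right)} = \left(269 + 134\right) + \left(\frac{5}{3} - -5\right) = 403 + \left(\frac{5}{3} + 5\right) = 403 + \frac{20}{3} = \frac{1229}{3}$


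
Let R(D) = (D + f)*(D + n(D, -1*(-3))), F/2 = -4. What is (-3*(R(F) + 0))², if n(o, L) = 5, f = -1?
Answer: 6561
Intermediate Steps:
F = -8 (F = 2*(-4) = -8)
R(D) = (-1 + D)*(5 + D) (R(D) = (D - 1)*(D + 5) = (-1 + D)*(5 + D))
(-3*(R(F) + 0))² = (-3*((-5 + (-8)² + 4*(-8)) + 0))² = (-3*((-5 + 64 - 32) + 0))² = (-3*(27 + 0))² = (-3*27)² = (-81)² = 6561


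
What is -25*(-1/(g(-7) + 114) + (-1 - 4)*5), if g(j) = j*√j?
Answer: 8339725/13339 + 175*I*√7/13339 ≈ 625.21 + 0.034711*I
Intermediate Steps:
g(j) = j^(3/2)
-25*(-1/(g(-7) + 114) + (-1 - 4)*5) = -25*(-1/((-7)^(3/2) + 114) + (-1 - 4)*5) = -25*(-1/(-7*I*√7 + 114) - 5*5) = -25*(-1/(114 - 7*I*√7) - 25) = -25*(-25 - 1/(114 - 7*I*√7)) = 625 + 25/(114 - 7*I*√7)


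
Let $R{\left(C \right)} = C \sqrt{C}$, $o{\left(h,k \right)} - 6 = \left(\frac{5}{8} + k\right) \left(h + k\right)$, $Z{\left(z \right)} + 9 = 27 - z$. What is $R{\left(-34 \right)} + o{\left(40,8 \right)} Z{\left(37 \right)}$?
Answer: $-7980 - 34 i \sqrt{34} \approx -7980.0 - 198.25 i$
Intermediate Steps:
$Z{\left(z \right)} = 18 - z$ ($Z{\left(z \right)} = -9 - \left(-27 + z\right) = 18 - z$)
$o{\left(h,k \right)} = 6 + \left(\frac{5}{8} + k\right) \left(h + k\right)$
$R{\left(C \right)} = C^{\frac{3}{2}}$
$R{\left(-34 \right)} + o{\left(40,8 \right)} Z{\left(37 \right)} = \left(-34\right)^{\frac{3}{2}} + \left(6 + 8^{2} + \frac{5}{8} \cdot 40 + \frac{5}{8} \cdot 8 + 40 \cdot 8\right) \left(18 - 37\right) = - 34 i \sqrt{34} + \left(6 + 64 + 25 + 5 + 320\right) \left(18 - 37\right) = - 34 i \sqrt{34} + 420 \left(-19\right) = - 34 i \sqrt{34} - 7980 = -7980 - 34 i \sqrt{34}$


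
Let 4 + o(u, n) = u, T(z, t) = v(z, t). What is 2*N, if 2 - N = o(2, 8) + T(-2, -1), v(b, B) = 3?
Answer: 2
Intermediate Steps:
T(z, t) = 3
o(u, n) = -4 + u
N = 1 (N = 2 - ((-4 + 2) + 3) = 2 - (-2 + 3) = 2 - 1*1 = 2 - 1 = 1)
2*N = 2*1 = 2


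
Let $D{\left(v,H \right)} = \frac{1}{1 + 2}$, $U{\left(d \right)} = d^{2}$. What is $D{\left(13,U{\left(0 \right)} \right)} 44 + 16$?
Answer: $\frac{92}{3} \approx 30.667$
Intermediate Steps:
$D{\left(v,H \right)} = \frac{1}{3}$
$D{\left(13,U{\left(0 \right)} \right)} 44 + 16 = \frac{1}{3} \cdot 44 + 16 = \frac{44}{3} + 16 = \frac{92}{3}$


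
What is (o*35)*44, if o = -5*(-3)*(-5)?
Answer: -115500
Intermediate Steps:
o = -75 (o = 15*(-5) = -75)
(o*35)*44 = -75*35*44 = -2625*44 = -115500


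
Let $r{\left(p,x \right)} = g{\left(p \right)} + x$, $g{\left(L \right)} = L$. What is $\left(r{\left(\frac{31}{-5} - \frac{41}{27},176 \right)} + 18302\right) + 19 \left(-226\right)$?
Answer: $\frac{1913798}{135} \approx 14176.0$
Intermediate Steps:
$r{\left(p,x \right)} = p + x$
$\left(r{\left(\frac{31}{-5} - \frac{41}{27},176 \right)} + 18302\right) + 19 \left(-226\right) = \left(\left(\left(\frac{31}{-5} - \frac{41}{27}\right) + 176\right) + 18302\right) + 19 \left(-226\right) = \left(\left(\left(31 \left(- \frac{1}{5}\right) - \frac{41}{27}\right) + 176\right) + 18302\right) - 4294 = \left(\left(\left(- \frac{31}{5} - \frac{41}{27}\right) + 176\right) + 18302\right) - 4294 = \left(\left(- \frac{1042}{135} + 176\right) + 18302\right) - 4294 = \left(\frac{22718}{135} + 18302\right) - 4294 = \frac{2493488}{135} - 4294 = \frac{1913798}{135}$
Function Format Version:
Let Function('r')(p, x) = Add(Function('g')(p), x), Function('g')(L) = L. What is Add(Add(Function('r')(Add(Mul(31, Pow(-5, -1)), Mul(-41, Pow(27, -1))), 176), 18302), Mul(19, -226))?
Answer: Rational(1913798, 135) ≈ 14176.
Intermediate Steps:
Function('r')(p, x) = Add(p, x)
Add(Add(Function('r')(Add(Mul(31, Pow(-5, -1)), Mul(-41, Pow(27, -1))), 176), 18302), Mul(19, -226)) = Add(Add(Add(Add(Mul(31, Pow(-5, -1)), Mul(-41, Pow(27, -1))), 176), 18302), Mul(19, -226)) = Add(Add(Add(Add(Mul(31, Rational(-1, 5)), Mul(-41, Rational(1, 27))), 176), 18302), -4294) = Add(Add(Add(Add(Rational(-31, 5), Rational(-41, 27)), 176), 18302), -4294) = Add(Add(Add(Rational(-1042, 135), 176), 18302), -4294) = Add(Add(Rational(22718, 135), 18302), -4294) = Add(Rational(2493488, 135), -4294) = Rational(1913798, 135)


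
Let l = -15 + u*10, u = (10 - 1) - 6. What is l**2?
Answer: 225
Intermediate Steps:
u = 3 (u = 9 - 6 = 3)
l = 15 (l = -15 + 3*10 = -15 + 30 = 15)
l**2 = 15**2 = 225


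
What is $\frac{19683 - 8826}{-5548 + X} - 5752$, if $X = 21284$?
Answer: $- \frac{12928945}{2248} \approx -5751.3$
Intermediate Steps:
$\frac{19683 - 8826}{-5548 + X} - 5752 = \frac{19683 - 8826}{-5548 + 21284} - 5752 = \frac{10857}{15736} - 5752 = 10857 \cdot \frac{1}{15736} - 5752 = \frac{1551}{2248} - 5752 = - \frac{12928945}{2248}$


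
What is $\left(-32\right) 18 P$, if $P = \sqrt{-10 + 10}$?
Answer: $0$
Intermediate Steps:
$P = 0$ ($P = \sqrt{0} = 0$)
$\left(-32\right) 18 P = \left(-32\right) 18 \cdot 0 = \left(-576\right) 0 = 0$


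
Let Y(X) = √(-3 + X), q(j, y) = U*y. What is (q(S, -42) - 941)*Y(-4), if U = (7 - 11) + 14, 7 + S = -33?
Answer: -1361*I*√7 ≈ -3600.9*I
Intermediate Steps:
S = -40 (S = -7 - 33 = -40)
U = 10 (U = -4 + 14 = 10)
q(j, y) = 10*y
(q(S, -42) - 941)*Y(-4) = (10*(-42) - 941)*√(-3 - 4) = (-420 - 941)*√(-7) = -1361*I*√7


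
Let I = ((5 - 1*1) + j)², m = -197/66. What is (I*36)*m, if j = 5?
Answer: -95742/11 ≈ -8703.8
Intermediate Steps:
m = -197/66 (m = -197*1/66 = -197/66 ≈ -2.9848)
I = 81 (I = ((5 - 1*1) + 5)² = ((5 - 1) + 5)² = (4 + 5)² = 9² = 81)
(I*36)*m = (81*36)*(-197/66) = 2916*(-197/66) = -95742/11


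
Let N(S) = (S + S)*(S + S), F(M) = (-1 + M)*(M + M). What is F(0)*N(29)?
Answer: 0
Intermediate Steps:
F(M) = 2*M*(-1 + M) (F(M) = (-1 + M)*(2*M) = 2*M*(-1 + M))
N(S) = 4*S² (N(S) = (2*S)*(2*S) = 4*S²)
F(0)*N(29) = (2*0*(-1 + 0))*(4*29²) = (2*0*(-1))*(4*841) = 0*3364 = 0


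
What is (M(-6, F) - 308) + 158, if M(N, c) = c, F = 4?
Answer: -146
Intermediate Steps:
(M(-6, F) - 308) + 158 = (4 - 308) + 158 = -304 + 158 = -146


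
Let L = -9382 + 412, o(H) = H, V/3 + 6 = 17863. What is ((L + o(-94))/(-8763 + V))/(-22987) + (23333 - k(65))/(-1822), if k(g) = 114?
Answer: -2989448527627/234582840714 ≈ -12.744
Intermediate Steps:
V = 53571 (V = -18 + 3*17863 = -18 + 53589 = 53571)
L = -8970
((L + o(-94))/(-8763 + V))/(-22987) + (23333 - k(65))/(-1822) = ((-8970 - 94)/(-8763 + 53571))/(-22987) + (23333 - 1*114)/(-1822) = -9064/44808*(-1/22987) + (23333 - 114)*(-1/1822) = -9064*1/44808*(-1/22987) + 23219*(-1/1822) = -1133/5601*(-1/22987) - 23219/1822 = 1133/128750187 - 23219/1822 = -2989448527627/234582840714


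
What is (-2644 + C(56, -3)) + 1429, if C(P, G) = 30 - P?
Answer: -1241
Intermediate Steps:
(-2644 + C(56, -3)) + 1429 = (-2644 + (30 - 1*56)) + 1429 = (-2644 + (30 - 56)) + 1429 = (-2644 - 26) + 1429 = -2670 + 1429 = -1241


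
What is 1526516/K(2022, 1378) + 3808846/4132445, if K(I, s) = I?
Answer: 3157972449116/4177901895 ≈ 755.88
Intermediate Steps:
1526516/K(2022, 1378) + 3808846/4132445 = 1526516/2022 + 3808846/4132445 = 1526516*(1/2022) + 3808846*(1/4132445) = 763258/1011 + 3808846/4132445 = 3157972449116/4177901895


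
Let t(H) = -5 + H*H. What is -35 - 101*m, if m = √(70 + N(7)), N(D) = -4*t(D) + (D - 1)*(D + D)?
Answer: -35 - 101*I*√22 ≈ -35.0 - 473.73*I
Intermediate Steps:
t(H) = -5 + H²
N(D) = 20 - 4*D² + 2*D*(-1 + D) (N(D) = -4*(-5 + D²) + (D - 1)*(D + D) = (20 - 4*D²) + (-1 + D)*(2*D) = (20 - 4*D²) + 2*D*(-1 + D) = 20 - 4*D² + 2*D*(-1 + D))
m = I*√22 (m = √(70 + (20 - 2*7 - 2*7²)) = √(70 + (20 - 14 - 2*49)) = √(70 + (20 - 14 - 98)) = √(70 - 92) = √(-22) = I*√22 ≈ 4.6904*I)
-35 - 101*m = -35 - 101*I*√22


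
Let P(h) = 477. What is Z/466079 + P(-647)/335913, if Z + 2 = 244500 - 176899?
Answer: 7643234190/52187331709 ≈ 0.14646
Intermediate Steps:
Z = 67599 (Z = -2 + (244500 - 176899) = -2 + 67601 = 67599)
Z/466079 + P(-647)/335913 = 67599/466079 + 477/335913 = 67599*(1/466079) + 477*(1/335913) = 67599/466079 + 159/111971 = 7643234190/52187331709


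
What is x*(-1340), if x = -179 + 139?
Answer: 53600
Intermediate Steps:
x = -40
x*(-1340) = -40*(-1340) = 53600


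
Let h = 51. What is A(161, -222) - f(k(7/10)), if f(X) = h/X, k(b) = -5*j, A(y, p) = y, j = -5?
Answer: 3974/25 ≈ 158.96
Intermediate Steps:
k(b) = 25 (k(b) = -5*(-5) = 25)
f(X) = 51/X
A(161, -222) - f(k(7/10)) = 161 - 51/25 = 3974/25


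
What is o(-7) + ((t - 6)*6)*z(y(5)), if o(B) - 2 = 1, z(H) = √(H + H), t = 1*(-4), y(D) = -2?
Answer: 3 - 120*I ≈ 3.0 - 120.0*I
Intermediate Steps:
t = -4
z(H) = √2*√H (z(H) = √(2*H) = √2*√H)
o(B) = 3 (o(B) = 2 + 1 = 3)
o(-7) + ((t - 6)*6)*z(y(5)) = 3 + ((-4 - 6)*6)*(√2*√(-2)) = 3 + (-10*6)*(√2*(I*√2)) = 3 - 120*I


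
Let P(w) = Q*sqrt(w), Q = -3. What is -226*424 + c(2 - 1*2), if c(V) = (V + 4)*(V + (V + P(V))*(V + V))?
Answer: -95824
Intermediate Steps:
P(w) = -3*sqrt(w)
c(V) = (4 + V)*(V + 2*V*(V - 3*sqrt(V))) (c(V) = (V + 4)*(V + (V - 3*sqrt(V))*(V + V)) = (4 + V)*(V + (V - 3*sqrt(V))*(2*V)) = (4 + V)*(V + 2*V*(V - 3*sqrt(V))))
-226*424 + c(2 - 1*2) = -226*424 + (2 - 1*2)*(4 - 24*sqrt(2 - 1*2) - 6*(2 - 1*2)**(3/2) + 2*(2 - 1*2)**2 + 9*(2 - 1*2)) = -95824 + (2 - 2)*(4 - 24*sqrt(2 - 2) - 6*(2 - 2)**(3/2) + 2*(2 - 2)**2 + 9*(2 - 2)) = -95824 + 0*(4 - 24*sqrt(0) - 6*0**(3/2) + 2*0**2 + 9*0) = -95824 + 0*(4 - 24*0 - 6*0 + 2*0 + 0) = -95824 + 0*(4 + 0 + 0 + 0 + 0) = -95824 + 0*4 = -95824 + 0 = -95824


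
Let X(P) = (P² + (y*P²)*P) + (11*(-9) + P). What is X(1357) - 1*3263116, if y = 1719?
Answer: 4295515357258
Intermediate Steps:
X(P) = -99 + P + P² + 1719*P³ (X(P) = (P² + (1719*P²)*P) + (11*(-9) + P) = (P² + 1719*P³) + (-99 + P) = -99 + P + P² + 1719*P³)
X(1357) - 1*3263116 = (-99 + 1357 + 1357² + 1719*1357³) - 1*3263116 = (-99 + 1357 + 1841449 + 1719*2498846293) - 3263116 = (-99 + 1357 + 1841449 + 4295516777667) - 3263116 = 4295518620374 - 3263116 = 4295515357258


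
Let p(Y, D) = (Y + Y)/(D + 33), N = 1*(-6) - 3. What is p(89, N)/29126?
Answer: 89/349512 ≈ 0.00025464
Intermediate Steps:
N = -9 (N = -6 - 3 = -9)
p(Y, D) = 2*Y/(33 + D) (p(Y, D) = (2*Y)/(33 + D) = 2*Y/(33 + D))
p(89, N)/29126 = (2*89/(33 - 9))/29126 = (2*89/24)*(1/29126) = (2*89*(1/24))*(1/29126) = (89/12)*(1/29126) = 89/349512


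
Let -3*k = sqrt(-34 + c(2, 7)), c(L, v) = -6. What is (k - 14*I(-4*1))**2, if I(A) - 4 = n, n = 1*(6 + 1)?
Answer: 213404/9 + 616*I*sqrt(10)/3 ≈ 23712.0 + 649.32*I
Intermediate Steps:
n = 7 (n = 1*7 = 7)
I(A) = 11 (I(A) = 4 + 7 = 11)
k = -2*I*sqrt(10)/3 (k = -sqrt(-34 - 6)/3 = -2*I*sqrt(10)/3 ≈ -2.1082*I)
(k - 14*I(-4*1))**2 = (-2*I*sqrt(10)/3 - 14*11)**2 = (-2*I*sqrt(10)/3 - 154)**2 = (-154 - 2*I*sqrt(10)/3)**2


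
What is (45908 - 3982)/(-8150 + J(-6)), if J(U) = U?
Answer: -20963/4078 ≈ -5.1405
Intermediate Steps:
(45908 - 3982)/(-8150 + J(-6)) = (45908 - 3982)/(-8150 - 6) = 41926/(-8156) = 41926*(-1/8156) = -20963/4078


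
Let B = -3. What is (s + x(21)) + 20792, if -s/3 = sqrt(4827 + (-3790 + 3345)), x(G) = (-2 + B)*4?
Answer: 20772 - 3*sqrt(4382) ≈ 20573.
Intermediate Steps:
x(G) = -20 (x(G) = (-2 - 3)*4 = -5*4 = -20)
s = -3*sqrt(4382) (s = -3*sqrt(4827 + (-3790 + 3345)) = -3*sqrt(4827 - 445) = -3*sqrt(4382) ≈ -198.59)
(s + x(21)) + 20792 = (-3*sqrt(4382) - 20) + 20792 = (-20 - 3*sqrt(4382)) + 20792 = 20772 - 3*sqrt(4382)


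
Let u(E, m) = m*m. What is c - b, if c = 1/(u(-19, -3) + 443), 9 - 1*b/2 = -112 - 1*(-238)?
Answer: 105769/452 ≈ 234.00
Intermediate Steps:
u(E, m) = m**2
b = -234 (b = 18 - 2*(-112 - 1*(-238)) = 18 - 2*(-112 + 238) = 18 - 2*126 = 18 - 252 = -234)
c = 1/452 (c = 1/((-3)**2 + 443) = 1/(9 + 443) = 1/452 ≈ 0.0022124)
c - b = 1/452 - 1*(-234) = 1/452 + 234 = 105769/452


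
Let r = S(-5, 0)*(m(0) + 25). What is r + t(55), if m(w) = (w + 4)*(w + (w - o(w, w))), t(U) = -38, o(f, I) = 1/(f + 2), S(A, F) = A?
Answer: -153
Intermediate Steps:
o(f, I) = 1/(2 + f)
m(w) = (4 + w)*(-1/(2 + w) + 2*w) (m(w) = (w + 4)*(w + (w - 1/(2 + w))) = (4 + w)*(-1/(2 + w) + 2*w))
r = -115 (r = -5*((-4 - 1*0 + 2*0*(2 + 0)*(4 + 0))/(2 + 0) + 25) = -5*((-4 + 0 + 2*0*2*4)/2 + 25) = -5*((-4 + 0 + 0)/2 + 25) = -5*((½)*(-4) + 25) = -5*(-2 + 25) = -5*23 = -115)
r + t(55) = -115 - 38 = -153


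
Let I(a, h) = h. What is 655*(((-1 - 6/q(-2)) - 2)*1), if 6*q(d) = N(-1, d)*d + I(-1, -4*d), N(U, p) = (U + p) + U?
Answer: -13755/4 ≈ -3438.8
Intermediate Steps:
N(U, p) = p + 2*U
q(d) = -2*d/3 + d*(-2 + d)/6 (q(d) = ((d + 2*(-1))*d - 4*d)/6 = ((d - 2)*d - 4*d)/6 = ((-2 + d)*d - 4*d)/6 = (d*(-2 + d) - 4*d)/6 = (-4*d + d*(-2 + d))/6 = -2*d/3 + d*(-2 + d)/6)
655*(((-1 - 6/q(-2)) - 2)*1) = 655*(((-1 - 6/((⅙)*(-2)*(-6 - 2))) - 2)*1) = 655*(((-1 - 6/((⅙)*(-2)*(-8))) - 2)*1) = 655*(((-1 - 6/8/3) - 2)*1) = 655*(((-1 - 6*3/8) - 2)*1) = 655*(((-1 - 1*9/4) - 2)*1) = 655*(((-1 - 9/4) - 2)*1) = 655*((-13/4 - 2)*1) = 655*(-21/4*1) = 655*(-21/4) = -13755/4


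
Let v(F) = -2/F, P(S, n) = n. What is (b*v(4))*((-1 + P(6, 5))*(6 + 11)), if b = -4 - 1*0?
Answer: 136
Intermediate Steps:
b = -4 (b = -4 + 0 = -4)
(b*v(4))*((-1 + P(6, 5))*(6 + 11)) = (-(-8)/4)*((-1 + 5)*(6 + 11)) = (-(-8)/4)*(4*17) = -4*(-½)*68 = 2*68 = 136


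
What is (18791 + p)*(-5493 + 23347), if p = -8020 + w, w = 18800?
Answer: 527960634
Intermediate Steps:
p = 10780 (p = -8020 + 18800 = 10780)
(18791 + p)*(-5493 + 23347) = (18791 + 10780)*(-5493 + 23347) = 29571*17854 = 527960634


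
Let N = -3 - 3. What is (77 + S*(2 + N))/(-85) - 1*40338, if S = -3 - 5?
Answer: -3428839/85 ≈ -40339.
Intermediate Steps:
S = -8
N = -6
(77 + S*(2 + N))/(-85) - 1*40338 = (77 - 8*(2 - 6))/(-85) - 1*40338 = -(77 - 8*(-4))/85 - 40338 = -(77 + 32)/85 - 40338 = -1/85*109 - 40338 = -109/85 - 40338 = -3428839/85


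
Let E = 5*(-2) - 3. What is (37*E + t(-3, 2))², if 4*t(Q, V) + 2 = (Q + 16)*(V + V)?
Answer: 877969/4 ≈ 2.1949e+5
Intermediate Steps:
E = -13 (E = -10 - 3 = -13)
t(Q, V) = -½ + V*(16 + Q)/2 (t(Q, V) = -½ + ((Q + 16)*(V + V))/4 = -½ + ((16 + Q)*(2*V))/4 = -½ + (2*V*(16 + Q))/4 = -½ + V*(16 + Q)/2)
(37*E + t(-3, 2))² = (37*(-13) + (-½ + 8*2 + (½)*(-3)*2))² = (-481 + (-½ + 16 - 3))² = (-481 + 25/2)² = (-937/2)² = 877969/4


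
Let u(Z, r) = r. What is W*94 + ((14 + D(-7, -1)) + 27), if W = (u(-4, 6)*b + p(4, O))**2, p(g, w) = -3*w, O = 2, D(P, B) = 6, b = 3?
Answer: 13583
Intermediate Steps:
W = 144 (W = (6*3 - 3*2)**2 = (18 - 6)**2 = 12**2 = 144)
W*94 + ((14 + D(-7, -1)) + 27) = 144*94 + ((14 + 6) + 27) = 13536 + (20 + 27) = 13536 + 47 = 13583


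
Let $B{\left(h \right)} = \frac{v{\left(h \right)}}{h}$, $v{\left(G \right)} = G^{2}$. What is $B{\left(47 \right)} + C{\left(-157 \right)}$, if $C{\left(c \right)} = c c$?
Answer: $24696$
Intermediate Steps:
$C{\left(c \right)} = c^{2}$
$B{\left(h \right)} = h$ ($B{\left(h \right)} = \frac{h^{2}}{h} = h$)
$B{\left(47 \right)} + C{\left(-157 \right)} = 47 + \left(-157\right)^{2} = 47 + 24649 = 24696$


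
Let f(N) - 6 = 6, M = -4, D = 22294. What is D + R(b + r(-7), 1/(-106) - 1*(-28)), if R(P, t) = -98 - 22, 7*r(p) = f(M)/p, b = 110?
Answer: 22174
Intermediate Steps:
f(N) = 12 (f(N) = 6 + 6 = 12)
r(p) = 12/(7*p) (r(p) = (12/p)/7 = 12/(7*p))
R(P, t) = -120
D + R(b + r(-7), 1/(-106) - 1*(-28)) = 22294 - 120 = 22174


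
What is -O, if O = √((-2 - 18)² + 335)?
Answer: -7*√15 ≈ -27.111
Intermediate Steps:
O = 7*√15 (O = √((-20)² + 335) = √(400 + 335) = √735 = 7*√15 ≈ 27.111)
-O = -7*√15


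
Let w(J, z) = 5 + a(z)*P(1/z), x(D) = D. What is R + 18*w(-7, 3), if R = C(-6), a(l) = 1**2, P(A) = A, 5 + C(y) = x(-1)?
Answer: 90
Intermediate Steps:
C(y) = -6 (C(y) = -5 - 1 = -6)
a(l) = 1
R = -6
w(J, z) = 5 + 1/z
R + 18*w(-7, 3) = -6 + 18*(5 + 1/3) = -6 + 18*(16/3) = -6 + 96 = 90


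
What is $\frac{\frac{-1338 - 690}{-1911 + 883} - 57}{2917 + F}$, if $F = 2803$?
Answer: $- \frac{7071}{735020} \approx -0.0096201$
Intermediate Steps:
$\frac{\frac{-1338 - 690}{-1911 + 883} - 57}{2917 + F} = \frac{\frac{-1338 - 690}{-1911 + 883} - 57}{2917 + 2803} = \frac{- \frac{2028}{-1028} - 57}{5720} = \left(\left(-2028\right) \left(- \frac{1}{1028}\right) - 57\right) \frac{1}{5720} = \left(\frac{507}{257} - 57\right) \frac{1}{5720} = \left(- \frac{14142}{257}\right) \frac{1}{5720} = - \frac{7071}{735020}$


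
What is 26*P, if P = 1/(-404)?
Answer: -13/202 ≈ -0.064356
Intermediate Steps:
P = -1/404 ≈ -0.0024752
26*P = 26*(-1/404) = -13/202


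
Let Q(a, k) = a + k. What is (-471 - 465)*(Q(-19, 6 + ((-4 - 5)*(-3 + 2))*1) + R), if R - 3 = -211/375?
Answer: 182832/125 ≈ 1462.7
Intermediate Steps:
R = 914/375 (R = 3 - 211/375 = 914/375 ≈ 2.4373)
(-471 - 465)*(Q(-19, 6 + ((-4 - 5)*(-3 + 2))*1) + R) = (-471 - 465)*((-19 + (6 + ((-4 - 5)*(-3 + 2))*1)) + 914/375) = -936*((-19 + (6 - 9*(-1)*1)) + 914/375) = -936*((-19 + (6 + 9*1)) + 914/375) = -936*((-19 + (6 + 9)) + 914/375) = -936*((-19 + 15) + 914/375) = -936*(-4 + 914/375) = -936*(-586/375) = 182832/125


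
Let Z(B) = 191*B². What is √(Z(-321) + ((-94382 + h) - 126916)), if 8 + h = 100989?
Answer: √19560514 ≈ 4422.7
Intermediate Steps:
h = 100981 (h = -8 + 100989 = 100981)
√(Z(-321) + ((-94382 + h) - 126916)) = √(191*(-321)² + ((-94382 + 100981) - 126916)) = √(191*103041 + (6599 - 126916)) = √(19680831 - 120317) = √19560514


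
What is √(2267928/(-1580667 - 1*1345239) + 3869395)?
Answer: √920155481047474207/487651 ≈ 1967.1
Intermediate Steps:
√(2267928/(-1580667 - 1*1345239) + 3869395) = √(2267928/(-1580667 - 1345239) + 3869395) = √(2267928/(-2925906) + 3869395) = √(2267928*(-1/2925906) + 3869395) = √(-377988/487651 + 3869395) = √(1886913963157/487651) = √920155481047474207/487651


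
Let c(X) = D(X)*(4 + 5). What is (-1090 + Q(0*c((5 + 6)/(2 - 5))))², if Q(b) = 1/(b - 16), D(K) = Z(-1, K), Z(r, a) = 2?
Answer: 304188481/256 ≈ 1.1882e+6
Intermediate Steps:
D(K) = 2
c(X) = 18 (c(X) = 2*(4 + 5) = 2*9 = 18)
Q(b) = 1/(-16 + b)
(-1090 + Q(0*c((5 + 6)/(2 - 5))))² = (-1090 + 1/(-16 + 0*18))² = (-1090 + 1/(-16 + 0))² = (-1090 + 1/(-16))² = (-1090 - 1/16)² = (-17441/16)² = 304188481/256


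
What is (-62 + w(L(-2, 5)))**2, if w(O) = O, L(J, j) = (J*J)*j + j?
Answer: 1369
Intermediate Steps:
L(J, j) = j + j*J**2 (L(J, j) = J**2*j + j = j*J**2 + j = j + j*J**2)
(-62 + w(L(-2, 5)))**2 = (-62 + 5*(1 + (-2)**2))**2 = (-62 + 5*(1 + 4))**2 = (-62 + 5*5)**2 = (-62 + 25)**2 = (-37)**2 = 1369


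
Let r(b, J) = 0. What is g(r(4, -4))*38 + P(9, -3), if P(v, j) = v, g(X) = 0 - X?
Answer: 9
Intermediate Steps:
g(X) = -X
g(r(4, -4))*38 + P(9, -3) = -1*0*38 + 9 = 0*38 + 9 = 0 + 9 = 9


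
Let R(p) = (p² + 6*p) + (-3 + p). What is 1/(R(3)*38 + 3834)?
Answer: 1/4860 ≈ 0.00020576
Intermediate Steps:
R(p) = -3 + p² + 7*p
1/(R(3)*38 + 3834) = 1/((-3 + 3² + 7*3)*38 + 3834) = 1/((-3 + 9 + 21)*38 + 3834) = 1/(27*38 + 3834) = 1/(1026 + 3834) = 1/4860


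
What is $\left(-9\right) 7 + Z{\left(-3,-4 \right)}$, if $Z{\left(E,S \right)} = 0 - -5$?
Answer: $-58$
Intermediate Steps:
$Z{\left(E,S \right)} = 5$ ($Z{\left(E,S \right)} = 0 + 5 = 5$)
$\left(-9\right) 7 + Z{\left(-3,-4 \right)} = \left(-9\right) 7 + 5 = -63 + 5 = -58$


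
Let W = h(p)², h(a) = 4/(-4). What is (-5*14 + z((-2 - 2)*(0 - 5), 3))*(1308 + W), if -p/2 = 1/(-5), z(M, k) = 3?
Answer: -87703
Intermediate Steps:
p = ⅖ (p = -2/(-5) = -2*(-⅕) = ⅖ ≈ 0.40000)
h(a) = -1 (h(a) = 4*(-¼) = -1)
W = 1 (W = (-1)² = 1)
(-5*14 + z((-2 - 2)*(0 - 5), 3))*(1308 + W) = (-5*14 + 3)*(1308 + 1) = (-70 + 3)*1309 = -67*1309 = -87703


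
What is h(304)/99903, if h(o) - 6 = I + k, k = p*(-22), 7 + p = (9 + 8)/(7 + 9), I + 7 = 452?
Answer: 1551/266408 ≈ 0.0058219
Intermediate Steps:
I = 445 (I = -7 + 452 = 445)
p = -95/16 (p = -7 + (9 + 8)/(7 + 9) = -7 + 17/16 = -95/16 ≈ -5.9375)
k = 1045/8 (k = -95/16*(-22) = 1045/8 ≈ 130.63)
h(o) = 4653/8 (h(o) = 6 + (445 + 1045/8) = 6 + 4605/8 = 4653/8)
h(304)/99903 = (4653/8)/99903 = (4653/8)*(1/99903) = 1551/266408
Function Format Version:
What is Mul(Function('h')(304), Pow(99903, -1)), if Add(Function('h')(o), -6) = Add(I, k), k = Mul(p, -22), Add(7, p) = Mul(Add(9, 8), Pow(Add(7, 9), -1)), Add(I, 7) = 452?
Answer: Rational(1551, 266408) ≈ 0.0058219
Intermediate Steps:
I = 445 (I = Add(-7, 452) = 445)
p = Rational(-95, 16) (p = Add(-7, Mul(Add(9, 8), Pow(Add(7, 9), -1))) = Add(-7, Mul(17, Pow(16, -1))) = Add(-7, Mul(17, Rational(1, 16))) = Add(-7, Rational(17, 16)) = Rational(-95, 16) ≈ -5.9375)
k = Rational(1045, 8) (k = Mul(Rational(-95, 16), -22) = Rational(1045, 8) ≈ 130.63)
Function('h')(o) = Rational(4653, 8) (Function('h')(o) = Add(6, Add(445, Rational(1045, 8))) = Add(6, Rational(4605, 8)) = Rational(4653, 8))
Mul(Function('h')(304), Pow(99903, -1)) = Mul(Rational(4653, 8), Pow(99903, -1)) = Mul(Rational(4653, 8), Rational(1, 99903)) = Rational(1551, 266408)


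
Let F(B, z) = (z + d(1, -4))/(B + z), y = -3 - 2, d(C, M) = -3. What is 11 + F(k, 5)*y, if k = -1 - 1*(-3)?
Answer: 67/7 ≈ 9.5714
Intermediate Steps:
y = -5
k = 2 (k = -1 + 3 = 2)
F(B, z) = (-3 + z)/(B + z) (F(B, z) = (z - 3)/(B + z) = (-3 + z)/(B + z))
11 + F(k, 5)*y = 11 + ((-3 + 5)/(2 + 5))*(-5) = 11 + (2/7)*(-5) = 11 - 10/7 = 67/7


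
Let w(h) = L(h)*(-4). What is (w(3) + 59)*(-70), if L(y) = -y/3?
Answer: -4410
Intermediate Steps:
L(y) = -y/3
w(h) = 4*h/3 (w(h) = -h/3*(-4) = 4*h/3)
(w(3) + 59)*(-70) = ((4/3)*3 + 59)*(-70) = (4 + 59)*(-70) = 63*(-70) = -4410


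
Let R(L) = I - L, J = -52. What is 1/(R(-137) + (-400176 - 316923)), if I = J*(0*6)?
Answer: -1/716962 ≈ -1.3948e-6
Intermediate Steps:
I = 0 (I = -0*6 = -52*0 = 0)
R(L) = -L (R(L) = 0 - L = -L)
1/(R(-137) + (-400176 - 316923)) = 1/(-1*(-137) + (-400176 - 316923)) = 1/(137 - 717099) = 1/(-716962) = -1/716962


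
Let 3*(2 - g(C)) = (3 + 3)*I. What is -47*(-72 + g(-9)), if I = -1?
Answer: 3196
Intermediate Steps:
g(C) = 4 (g(C) = 2 - (3 + 3)*(-1)/3 = 2 - 2*(-1) = 2 - ⅓*(-6) = 2 + 2 = 4)
-47*(-72 + g(-9)) = -47*(-72 + 4) = -47*(-68) = 3196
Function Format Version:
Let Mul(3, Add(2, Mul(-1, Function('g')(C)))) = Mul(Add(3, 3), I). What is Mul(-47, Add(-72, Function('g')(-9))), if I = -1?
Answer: 3196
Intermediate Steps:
Function('g')(C) = 4 (Function('g')(C) = Add(2, Mul(Rational(-1, 3), Mul(Add(3, 3), -1))) = Add(2, Mul(Rational(-1, 3), Mul(6, -1))) = Add(2, Mul(Rational(-1, 3), -6)) = Add(2, 2) = 4)
Mul(-47, Add(-72, Function('g')(-9))) = Mul(-47, Add(-72, 4)) = Mul(-47, -68) = 3196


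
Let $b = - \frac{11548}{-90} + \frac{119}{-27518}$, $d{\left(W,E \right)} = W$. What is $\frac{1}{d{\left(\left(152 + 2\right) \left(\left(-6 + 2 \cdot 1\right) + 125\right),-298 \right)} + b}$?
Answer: $\frac{1238310}{23233552117} \approx 5.3298 \cdot 10^{-5}$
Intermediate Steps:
$b = \frac{158883577}{1238310}$ ($b = \left(-11548\right) \left(- \frac{1}{90}\right) + 119 \left(- \frac{1}{27518}\right) = \frac{5774}{45} - \frac{119}{27518} = \frac{158883577}{1238310} \approx 128.31$)
$\frac{1}{d{\left(\left(152 + 2\right) \left(\left(-6 + 2 \cdot 1\right) + 125\right),-298 \right)} + b} = \frac{1}{\left(152 + 2\right) \left(\left(-6 + 2 \cdot 1\right) + 125\right) + \frac{158883577}{1238310}} = \frac{1}{154 \left(\left(-6 + 2\right) + 125\right) + \frac{158883577}{1238310}} = \frac{1}{154 \left(-4 + 125\right) + \frac{158883577}{1238310}} = \frac{1}{154 \cdot 121 + \frac{158883577}{1238310}} = \frac{1}{18634 + \frac{158883577}{1238310}} = \frac{1}{\frac{23233552117}{1238310}} = \frac{1238310}{23233552117}$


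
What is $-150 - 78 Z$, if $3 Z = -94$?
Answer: $2294$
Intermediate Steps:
$Z = - \frac{94}{3}$ ($Z = \frac{1}{3} \left(-94\right) = - \frac{94}{3} \approx -31.333$)
$-150 - 78 Z = -150 - -2444 = -150 + 2444 = 2294$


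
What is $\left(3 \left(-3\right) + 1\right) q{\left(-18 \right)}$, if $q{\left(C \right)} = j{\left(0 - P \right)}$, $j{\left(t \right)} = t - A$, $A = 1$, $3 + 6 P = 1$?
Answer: $\frac{16}{3} \approx 5.3333$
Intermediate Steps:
$P = - \frac{1}{3}$ ($P = - \frac{1}{2} + \frac{1}{6} \cdot 1 = - \frac{1}{2} + \frac{1}{6} = - \frac{1}{3} \approx -0.33333$)
$j{\left(t \right)} = -1 + t$ ($j{\left(t \right)} = t - 1 = -1 + t$)
$q{\left(C \right)} = - \frac{2}{3}$ ($q{\left(C \right)} = -1 + \left(0 - - \frac{1}{3}\right) = -1 + \left(0 + \frac{1}{3}\right) = -1 + \frac{1}{3} = - \frac{2}{3}$)
$\left(3 \left(-3\right) + 1\right) q{\left(-18 \right)} = \left(3 \left(-3\right) + 1\right) \left(- \frac{2}{3}\right) = \left(-9 + 1\right) \left(- \frac{2}{3}\right) = \left(-8\right) \left(- \frac{2}{3}\right) = \frac{16}{3}$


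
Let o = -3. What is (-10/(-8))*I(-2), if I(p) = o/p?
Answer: 15/8 ≈ 1.8750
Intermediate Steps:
I(p) = -3/p
(-10/(-8))*I(-2) = (-10/(-8))*(-3/(-2)) = (-⅛*(-10))*(-3*(-½)) = (5/4)*(3/2) = 15/8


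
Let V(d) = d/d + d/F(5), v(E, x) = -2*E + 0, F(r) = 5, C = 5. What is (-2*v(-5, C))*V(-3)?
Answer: -8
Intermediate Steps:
v(E, x) = -2*E
V(d) = 1 + d/5 (V(d) = d/d + d/5 = 1 + d*(1/5) = 1 + d/5)
(-2*v(-5, C))*V(-3) = (-(-4)*(-5))*(1 + (1/5)*(-3)) = (-2*10)*(1 - 3/5) = -20*2/5 = -8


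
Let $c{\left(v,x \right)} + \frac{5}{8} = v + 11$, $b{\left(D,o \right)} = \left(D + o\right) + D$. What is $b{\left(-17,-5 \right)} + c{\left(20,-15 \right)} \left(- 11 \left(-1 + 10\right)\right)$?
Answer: $- \frac{24369}{8} \approx -3046.1$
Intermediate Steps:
$b{\left(D,o \right)} = o + 2 D$
$c{\left(v,x \right)} = \frac{83}{8} + v$ ($c{\left(v,x \right)} = - \frac{5}{8} + \left(v + 11\right) = - \frac{5}{8} + \left(11 + v\right) = \frac{83}{8} + v$)
$b{\left(-17,-5 \right)} + c{\left(20,-15 \right)} \left(- 11 \left(-1 + 10\right)\right) = \left(-5 + 2 \left(-17\right)\right) + \left(\frac{83}{8} + 20\right) \left(- 11 \left(-1 + 10\right)\right) = \left(-5 - 34\right) + \frac{243 \left(\left(-11\right) 9\right)}{8} = -39 + \frac{243}{8} \left(-99\right) = -39 - \frac{24057}{8} = - \frac{24369}{8}$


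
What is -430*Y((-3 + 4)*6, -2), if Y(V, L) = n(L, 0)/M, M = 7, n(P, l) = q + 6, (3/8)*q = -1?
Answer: -4300/21 ≈ -204.76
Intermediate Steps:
q = -8/3 (q = (8/3)*(-1) = -8/3 ≈ -2.6667)
n(P, l) = 10/3 (n(P, l) = -8/3 + 6 = 10/3)
Y(V, L) = 10/21 (Y(V, L) = (10/3)/7 = (10/3)*(⅐) = 10/21)
-430*Y((-3 + 4)*6, -2) = -430*10/21 = -4300/21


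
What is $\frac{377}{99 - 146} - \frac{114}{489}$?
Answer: $- \frac{63237}{7661} \approx -8.2544$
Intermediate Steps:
$\frac{377}{99 - 146} - \frac{114}{489} = \frac{377}{-47} - \frac{38}{163} = 377 \left(- \frac{1}{47}\right) - \frac{38}{163} = - \frac{377}{47} - \frac{38}{163} = - \frac{63237}{7661}$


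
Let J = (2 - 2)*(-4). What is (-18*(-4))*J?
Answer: 0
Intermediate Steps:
J = 0 (J = 0*(-4) = 0)
(-18*(-4))*J = -18*(-4)*0 = 72*0 = 0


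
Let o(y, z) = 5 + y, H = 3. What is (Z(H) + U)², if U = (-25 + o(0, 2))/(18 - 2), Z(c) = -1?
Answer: 81/16 ≈ 5.0625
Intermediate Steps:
U = -5/4 (U = (-25 + (5 + 0))/(18 - 2) = (-25 + 5)/16 = -20*1/16 = -5/4 ≈ -1.2500)
(Z(H) + U)² = (-1 - 5/4)² = (-9/4)² = 81/16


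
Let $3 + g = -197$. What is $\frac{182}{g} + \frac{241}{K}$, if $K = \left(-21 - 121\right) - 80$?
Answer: $- \frac{22151}{11100} \approx -1.9956$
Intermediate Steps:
$g = -200$ ($g = -3 - 197 = -200$)
$K = -222$ ($K = -142 - 80 = -222$)
$\frac{182}{g} + \frac{241}{K} = \frac{182}{-200} + \frac{241}{-222} = 182 \left(- \frac{1}{200}\right) + 241 \left(- \frac{1}{222}\right) = - \frac{91}{100} - \frac{241}{222} = - \frac{22151}{11100}$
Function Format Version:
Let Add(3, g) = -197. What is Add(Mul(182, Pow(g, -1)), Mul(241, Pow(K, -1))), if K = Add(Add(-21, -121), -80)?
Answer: Rational(-22151, 11100) ≈ -1.9956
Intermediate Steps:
g = -200 (g = Add(-3, -197) = -200)
K = -222 (K = Add(-142, -80) = -222)
Add(Mul(182, Pow(g, -1)), Mul(241, Pow(K, -1))) = Add(Mul(182, Pow(-200, -1)), Mul(241, Pow(-222, -1))) = Add(Mul(182, Rational(-1, 200)), Mul(241, Rational(-1, 222))) = Add(Rational(-91, 100), Rational(-241, 222)) = Rational(-22151, 11100)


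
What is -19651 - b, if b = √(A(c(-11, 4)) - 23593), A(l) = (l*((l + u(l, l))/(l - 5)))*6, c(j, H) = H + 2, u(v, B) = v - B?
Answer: -19651 - I*√23377 ≈ -19651.0 - 152.9*I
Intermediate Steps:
c(j, H) = 2 + H
A(l) = 6*l²/(-5 + l) (A(l) = (l*((l + (l - l))/(l - 5)))*6 = (l*((l + 0)/(-5 + l)))*6 = (l*(l/(-5 + l)))*6 = (l²/(-5 + l))*6 = 6*l²/(-5 + l))
b = I*√23377 (b = √(6*(2 + 4)²/(-5 + (2 + 4)) - 23593) = √(6*6²/(-5 + 6) - 23593) = √(6*36/1 - 23593) = √(6*36*1 - 23593) = √(216 - 23593) = √(-23377) = I*√23377 ≈ 152.9*I)
-19651 - b = -19651 - I*√23377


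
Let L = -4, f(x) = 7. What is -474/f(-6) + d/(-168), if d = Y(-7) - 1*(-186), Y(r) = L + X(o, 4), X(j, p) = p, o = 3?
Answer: -1927/28 ≈ -68.821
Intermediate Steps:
Y(r) = 0 (Y(r) = -4 + 4 = 0)
d = 186 (d = 0 - 1*(-186) = 0 + 186 = 186)
-474/f(-6) + d/(-168) = -474/7 + 186/(-168) = -474*1/7 + 186*(-1/168) = -474/7 - 31/28 = -1927/28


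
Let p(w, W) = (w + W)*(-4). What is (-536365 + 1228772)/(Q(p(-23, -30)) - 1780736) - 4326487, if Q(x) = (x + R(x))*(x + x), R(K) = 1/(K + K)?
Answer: -7315428256896/1690847 ≈ -4.3265e+6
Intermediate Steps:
R(K) = 1/(2*K)
p(w, W) = -4*W - 4*w (p(w, W) = (W + w)*(-4) = -4*W - 4*w)
Q(x) = 2*x*(x + 1/(2*x)) (Q(x) = (x + 1/(2*x))*(x + x) = (x + 1/(2*x))*(2*x) = 2*x*(x + 1/(2*x)))
(-536365 + 1228772)/(Q(p(-23, -30)) - 1780736) - 4326487 = (-536365 + 1228772)/((1 + 2*(-4*(-30) - 4*(-23))²) - 1780736) - 4326487 = 692407/((1 + 2*(120 + 92)²) - 1780736) - 4326487 = 692407/((1 + 2*212²) - 1780736) - 4326487 = 692407/((1 + 2*44944) - 1780736) - 4326487 = 692407/((1 + 89888) - 1780736) - 4326487 = 692407/(89889 - 1780736) - 4326487 = 692407/(-1690847) - 4326487 = 692407*(-1/1690847) - 4326487 = -692407/1690847 - 4326487 = -7315428256896/1690847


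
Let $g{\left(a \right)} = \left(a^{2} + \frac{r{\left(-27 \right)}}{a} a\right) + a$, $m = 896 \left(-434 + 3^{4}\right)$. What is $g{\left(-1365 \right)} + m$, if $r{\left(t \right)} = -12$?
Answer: $1545560$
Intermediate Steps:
$m = -316288$ ($m = 896 \left(-434 + 81\right) = 896 \left(-353\right) = -316288$)
$g{\left(a \right)} = -12 + a + a^{2}$ ($g{\left(a \right)} = \left(a^{2} + - \frac{12}{a} a\right) + a = \left(a^{2} - 12\right) + a = \left(-12 + a^{2}\right) + a = -12 + a + a^{2}$)
$g{\left(-1365 \right)} + m = \left(-12 - 1365 + \left(-1365\right)^{2}\right) - 316288 = \left(-12 - 1365 + 1863225\right) - 316288 = 1861848 - 316288 = 1545560$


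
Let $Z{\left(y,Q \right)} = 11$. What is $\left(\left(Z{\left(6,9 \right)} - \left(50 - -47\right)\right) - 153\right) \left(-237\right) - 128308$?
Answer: $-71665$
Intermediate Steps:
$\left(\left(Z{\left(6,9 \right)} - \left(50 - -47\right)\right) - 153\right) \left(-237\right) - 128308 = \left(\left(11 - \left(50 - -47\right)\right) - 153\right) \left(-237\right) - 128308 = \left(\left(11 - \left(50 + 47\right)\right) - 153\right) \left(-237\right) - 128308 = \left(\left(11 - 97\right) - 153\right) \left(-237\right) - 128308 = \left(-86 - 153\right) \left(-237\right) - 128308 = \left(-239\right) \left(-237\right) - 128308 = 56643 - 128308 = -71665$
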